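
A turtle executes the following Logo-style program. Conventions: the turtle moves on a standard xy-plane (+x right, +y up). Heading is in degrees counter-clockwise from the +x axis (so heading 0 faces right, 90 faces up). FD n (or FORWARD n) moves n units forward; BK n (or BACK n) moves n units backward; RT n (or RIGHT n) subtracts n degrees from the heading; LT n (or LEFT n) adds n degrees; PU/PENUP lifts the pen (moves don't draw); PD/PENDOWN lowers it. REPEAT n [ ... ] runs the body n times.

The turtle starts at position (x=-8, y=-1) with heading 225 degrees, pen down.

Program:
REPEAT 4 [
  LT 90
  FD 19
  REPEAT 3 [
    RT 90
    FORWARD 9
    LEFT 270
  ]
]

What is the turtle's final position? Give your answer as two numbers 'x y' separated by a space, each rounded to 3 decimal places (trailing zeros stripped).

Executing turtle program step by step:
Start: pos=(-8,-1), heading=225, pen down
REPEAT 4 [
  -- iteration 1/4 --
  LT 90: heading 225 -> 315
  FD 19: (-8,-1) -> (5.435,-14.435) [heading=315, draw]
  REPEAT 3 [
    -- iteration 1/3 --
    RT 90: heading 315 -> 225
    FD 9: (5.435,-14.435) -> (-0.929,-20.799) [heading=225, draw]
    LT 270: heading 225 -> 135
    -- iteration 2/3 --
    RT 90: heading 135 -> 45
    FD 9: (-0.929,-20.799) -> (5.435,-14.435) [heading=45, draw]
    LT 270: heading 45 -> 315
    -- iteration 3/3 --
    RT 90: heading 315 -> 225
    FD 9: (5.435,-14.435) -> (-0.929,-20.799) [heading=225, draw]
    LT 270: heading 225 -> 135
  ]
  -- iteration 2/4 --
  LT 90: heading 135 -> 225
  FD 19: (-0.929,-20.799) -> (-14.364,-34.234) [heading=225, draw]
  REPEAT 3 [
    -- iteration 1/3 --
    RT 90: heading 225 -> 135
    FD 9: (-14.364,-34.234) -> (-20.728,-27.87) [heading=135, draw]
    LT 270: heading 135 -> 45
    -- iteration 2/3 --
    RT 90: heading 45 -> 315
    FD 9: (-20.728,-27.87) -> (-14.364,-34.234) [heading=315, draw]
    LT 270: heading 315 -> 225
    -- iteration 3/3 --
    RT 90: heading 225 -> 135
    FD 9: (-14.364,-34.234) -> (-20.728,-27.87) [heading=135, draw]
    LT 270: heading 135 -> 45
  ]
  -- iteration 3/4 --
  LT 90: heading 45 -> 135
  FD 19: (-20.728,-27.87) -> (-34.163,-14.435) [heading=135, draw]
  REPEAT 3 [
    -- iteration 1/3 --
    RT 90: heading 135 -> 45
    FD 9: (-34.163,-14.435) -> (-27.799,-8.071) [heading=45, draw]
    LT 270: heading 45 -> 315
    -- iteration 2/3 --
    RT 90: heading 315 -> 225
    FD 9: (-27.799,-8.071) -> (-34.163,-14.435) [heading=225, draw]
    LT 270: heading 225 -> 135
    -- iteration 3/3 --
    RT 90: heading 135 -> 45
    FD 9: (-34.163,-14.435) -> (-27.799,-8.071) [heading=45, draw]
    LT 270: heading 45 -> 315
  ]
  -- iteration 4/4 --
  LT 90: heading 315 -> 45
  FD 19: (-27.799,-8.071) -> (-14.364,5.364) [heading=45, draw]
  REPEAT 3 [
    -- iteration 1/3 --
    RT 90: heading 45 -> 315
    FD 9: (-14.364,5.364) -> (-8,-1) [heading=315, draw]
    LT 270: heading 315 -> 225
    -- iteration 2/3 --
    RT 90: heading 225 -> 135
    FD 9: (-8,-1) -> (-14.364,5.364) [heading=135, draw]
    LT 270: heading 135 -> 45
    -- iteration 3/3 --
    RT 90: heading 45 -> 315
    FD 9: (-14.364,5.364) -> (-8,-1) [heading=315, draw]
    LT 270: heading 315 -> 225
  ]
]
Final: pos=(-8,-1), heading=225, 16 segment(s) drawn

Answer: -8 -1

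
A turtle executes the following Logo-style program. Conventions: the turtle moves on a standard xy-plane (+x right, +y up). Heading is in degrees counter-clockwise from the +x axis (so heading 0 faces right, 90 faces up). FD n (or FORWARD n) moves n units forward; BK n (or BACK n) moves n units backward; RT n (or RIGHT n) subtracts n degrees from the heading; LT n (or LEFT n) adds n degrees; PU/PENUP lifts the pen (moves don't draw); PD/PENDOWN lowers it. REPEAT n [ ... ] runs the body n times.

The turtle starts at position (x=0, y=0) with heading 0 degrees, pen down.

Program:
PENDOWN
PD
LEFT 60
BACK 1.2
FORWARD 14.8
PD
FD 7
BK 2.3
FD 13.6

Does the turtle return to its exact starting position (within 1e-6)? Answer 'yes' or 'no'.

Executing turtle program step by step:
Start: pos=(0,0), heading=0, pen down
PD: pen down
PD: pen down
LT 60: heading 0 -> 60
BK 1.2: (0,0) -> (-0.6,-1.039) [heading=60, draw]
FD 14.8: (-0.6,-1.039) -> (6.8,11.778) [heading=60, draw]
PD: pen down
FD 7: (6.8,11.778) -> (10.3,17.84) [heading=60, draw]
BK 2.3: (10.3,17.84) -> (9.15,15.848) [heading=60, draw]
FD 13.6: (9.15,15.848) -> (15.95,27.626) [heading=60, draw]
Final: pos=(15.95,27.626), heading=60, 5 segment(s) drawn

Start position: (0, 0)
Final position: (15.95, 27.626)
Distance = 31.9; >= 1e-6 -> NOT closed

Answer: no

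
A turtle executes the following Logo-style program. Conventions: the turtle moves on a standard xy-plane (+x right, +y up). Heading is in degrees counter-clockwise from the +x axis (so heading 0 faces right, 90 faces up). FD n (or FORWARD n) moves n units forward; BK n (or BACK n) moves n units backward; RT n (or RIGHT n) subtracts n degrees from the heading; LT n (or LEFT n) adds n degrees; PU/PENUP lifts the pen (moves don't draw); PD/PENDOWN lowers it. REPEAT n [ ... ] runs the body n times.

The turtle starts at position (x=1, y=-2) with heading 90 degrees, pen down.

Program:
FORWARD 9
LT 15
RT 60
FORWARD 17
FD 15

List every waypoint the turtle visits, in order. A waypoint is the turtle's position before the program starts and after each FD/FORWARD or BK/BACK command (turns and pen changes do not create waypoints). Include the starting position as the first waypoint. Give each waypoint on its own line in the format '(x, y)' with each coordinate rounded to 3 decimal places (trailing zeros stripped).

Executing turtle program step by step:
Start: pos=(1,-2), heading=90, pen down
FD 9: (1,-2) -> (1,7) [heading=90, draw]
LT 15: heading 90 -> 105
RT 60: heading 105 -> 45
FD 17: (1,7) -> (13.021,19.021) [heading=45, draw]
FD 15: (13.021,19.021) -> (23.627,29.627) [heading=45, draw]
Final: pos=(23.627,29.627), heading=45, 3 segment(s) drawn
Waypoints (4 total):
(1, -2)
(1, 7)
(13.021, 19.021)
(23.627, 29.627)

Answer: (1, -2)
(1, 7)
(13.021, 19.021)
(23.627, 29.627)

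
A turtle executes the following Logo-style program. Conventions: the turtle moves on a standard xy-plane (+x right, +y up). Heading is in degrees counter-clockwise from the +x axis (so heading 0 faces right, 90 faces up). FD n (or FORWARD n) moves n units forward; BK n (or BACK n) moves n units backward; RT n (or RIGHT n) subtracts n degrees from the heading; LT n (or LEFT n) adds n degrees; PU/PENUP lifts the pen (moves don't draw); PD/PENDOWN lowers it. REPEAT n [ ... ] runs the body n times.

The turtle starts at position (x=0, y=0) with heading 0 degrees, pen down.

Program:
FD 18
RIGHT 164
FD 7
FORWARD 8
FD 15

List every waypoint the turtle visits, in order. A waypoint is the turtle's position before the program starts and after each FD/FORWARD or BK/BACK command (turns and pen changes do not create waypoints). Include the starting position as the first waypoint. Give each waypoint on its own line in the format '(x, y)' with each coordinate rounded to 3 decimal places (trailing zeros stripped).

Executing turtle program step by step:
Start: pos=(0,0), heading=0, pen down
FD 18: (0,0) -> (18,0) [heading=0, draw]
RT 164: heading 0 -> 196
FD 7: (18,0) -> (11.271,-1.929) [heading=196, draw]
FD 8: (11.271,-1.929) -> (3.581,-4.135) [heading=196, draw]
FD 15: (3.581,-4.135) -> (-10.838,-8.269) [heading=196, draw]
Final: pos=(-10.838,-8.269), heading=196, 4 segment(s) drawn
Waypoints (5 total):
(0, 0)
(18, 0)
(11.271, -1.929)
(3.581, -4.135)
(-10.838, -8.269)

Answer: (0, 0)
(18, 0)
(11.271, -1.929)
(3.581, -4.135)
(-10.838, -8.269)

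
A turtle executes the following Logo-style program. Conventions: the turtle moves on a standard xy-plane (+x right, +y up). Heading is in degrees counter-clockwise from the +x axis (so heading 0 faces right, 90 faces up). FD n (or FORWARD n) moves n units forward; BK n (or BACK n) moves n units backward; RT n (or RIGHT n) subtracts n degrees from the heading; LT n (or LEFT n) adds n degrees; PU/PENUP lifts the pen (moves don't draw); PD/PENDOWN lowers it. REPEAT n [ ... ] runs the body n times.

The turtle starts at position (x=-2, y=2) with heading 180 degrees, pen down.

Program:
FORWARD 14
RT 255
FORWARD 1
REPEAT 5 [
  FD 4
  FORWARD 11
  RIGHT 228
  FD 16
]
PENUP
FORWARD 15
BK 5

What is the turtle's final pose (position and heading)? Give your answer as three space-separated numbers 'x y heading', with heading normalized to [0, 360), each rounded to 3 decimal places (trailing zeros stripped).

Executing turtle program step by step:
Start: pos=(-2,2), heading=180, pen down
FD 14: (-2,2) -> (-16,2) [heading=180, draw]
RT 255: heading 180 -> 285
FD 1: (-16,2) -> (-15.741,1.034) [heading=285, draw]
REPEAT 5 [
  -- iteration 1/5 --
  FD 4: (-15.741,1.034) -> (-14.706,-2.83) [heading=285, draw]
  FD 11: (-14.706,-2.83) -> (-11.859,-13.455) [heading=285, draw]
  RT 228: heading 285 -> 57
  FD 16: (-11.859,-13.455) -> (-3.145,-0.036) [heading=57, draw]
  -- iteration 2/5 --
  FD 4: (-3.145,-0.036) -> (-0.966,3.319) [heading=57, draw]
  FD 11: (-0.966,3.319) -> (5.025,12.544) [heading=57, draw]
  RT 228: heading 57 -> 189
  FD 16: (5.025,12.544) -> (-10.778,10.041) [heading=189, draw]
  -- iteration 3/5 --
  FD 4: (-10.778,10.041) -> (-14.729,9.415) [heading=189, draw]
  FD 11: (-14.729,9.415) -> (-25.593,7.695) [heading=189, draw]
  RT 228: heading 189 -> 321
  FD 16: (-25.593,7.695) -> (-13.159,-2.375) [heading=321, draw]
  -- iteration 4/5 --
  FD 4: (-13.159,-2.375) -> (-10.051,-4.892) [heading=321, draw]
  FD 11: (-10.051,-4.892) -> (-1.502,-11.814) [heading=321, draw]
  RT 228: heading 321 -> 93
  FD 16: (-1.502,-11.814) -> (-2.339,4.164) [heading=93, draw]
  -- iteration 5/5 --
  FD 4: (-2.339,4.164) -> (-2.549,8.158) [heading=93, draw]
  FD 11: (-2.549,8.158) -> (-3.124,19.143) [heading=93, draw]
  RT 228: heading 93 -> 225
  FD 16: (-3.124,19.143) -> (-14.438,7.829) [heading=225, draw]
]
PU: pen up
FD 15: (-14.438,7.829) -> (-25.045,-2.777) [heading=225, move]
BK 5: (-25.045,-2.777) -> (-21.509,0.758) [heading=225, move]
Final: pos=(-21.509,0.758), heading=225, 17 segment(s) drawn

Answer: -21.509 0.758 225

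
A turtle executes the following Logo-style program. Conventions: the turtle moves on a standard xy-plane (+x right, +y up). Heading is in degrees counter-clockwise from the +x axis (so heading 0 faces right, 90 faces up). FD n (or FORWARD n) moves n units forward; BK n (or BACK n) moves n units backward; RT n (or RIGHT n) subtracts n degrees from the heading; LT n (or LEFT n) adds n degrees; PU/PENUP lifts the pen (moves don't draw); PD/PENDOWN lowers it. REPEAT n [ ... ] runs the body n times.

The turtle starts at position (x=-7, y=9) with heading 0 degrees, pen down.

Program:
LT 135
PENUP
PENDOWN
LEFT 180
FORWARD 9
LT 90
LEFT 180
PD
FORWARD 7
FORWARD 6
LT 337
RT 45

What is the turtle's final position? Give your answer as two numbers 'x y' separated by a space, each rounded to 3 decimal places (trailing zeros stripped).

Answer: -9.828 -6.556

Derivation:
Executing turtle program step by step:
Start: pos=(-7,9), heading=0, pen down
LT 135: heading 0 -> 135
PU: pen up
PD: pen down
LT 180: heading 135 -> 315
FD 9: (-7,9) -> (-0.636,2.636) [heading=315, draw]
LT 90: heading 315 -> 45
LT 180: heading 45 -> 225
PD: pen down
FD 7: (-0.636,2.636) -> (-5.586,-2.314) [heading=225, draw]
FD 6: (-5.586,-2.314) -> (-9.828,-6.556) [heading=225, draw]
LT 337: heading 225 -> 202
RT 45: heading 202 -> 157
Final: pos=(-9.828,-6.556), heading=157, 3 segment(s) drawn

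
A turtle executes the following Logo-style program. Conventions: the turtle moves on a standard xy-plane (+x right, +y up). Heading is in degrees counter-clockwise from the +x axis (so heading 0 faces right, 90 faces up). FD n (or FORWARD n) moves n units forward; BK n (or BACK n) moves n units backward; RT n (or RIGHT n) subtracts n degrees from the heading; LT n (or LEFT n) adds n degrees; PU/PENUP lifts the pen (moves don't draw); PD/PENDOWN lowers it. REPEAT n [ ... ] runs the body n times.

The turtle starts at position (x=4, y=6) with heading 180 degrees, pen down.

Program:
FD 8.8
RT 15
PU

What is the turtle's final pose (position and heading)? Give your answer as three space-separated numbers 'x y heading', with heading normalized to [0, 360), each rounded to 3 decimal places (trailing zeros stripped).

Executing turtle program step by step:
Start: pos=(4,6), heading=180, pen down
FD 8.8: (4,6) -> (-4.8,6) [heading=180, draw]
RT 15: heading 180 -> 165
PU: pen up
Final: pos=(-4.8,6), heading=165, 1 segment(s) drawn

Answer: -4.8 6 165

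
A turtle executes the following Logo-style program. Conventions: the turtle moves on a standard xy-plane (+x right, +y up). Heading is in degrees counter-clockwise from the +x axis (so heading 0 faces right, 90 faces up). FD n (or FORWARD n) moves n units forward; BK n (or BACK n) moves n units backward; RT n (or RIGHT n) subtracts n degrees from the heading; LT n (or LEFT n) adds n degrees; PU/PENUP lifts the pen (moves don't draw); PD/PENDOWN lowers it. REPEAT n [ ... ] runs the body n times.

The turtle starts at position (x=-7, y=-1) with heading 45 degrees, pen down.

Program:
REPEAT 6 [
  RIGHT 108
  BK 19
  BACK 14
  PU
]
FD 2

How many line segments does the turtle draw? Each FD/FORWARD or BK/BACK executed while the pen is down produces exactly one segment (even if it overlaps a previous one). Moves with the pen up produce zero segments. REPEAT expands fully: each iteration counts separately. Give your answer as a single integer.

Answer: 2

Derivation:
Executing turtle program step by step:
Start: pos=(-7,-1), heading=45, pen down
REPEAT 6 [
  -- iteration 1/6 --
  RT 108: heading 45 -> 297
  BK 19: (-7,-1) -> (-15.626,15.929) [heading=297, draw]
  BK 14: (-15.626,15.929) -> (-21.982,28.403) [heading=297, draw]
  PU: pen up
  -- iteration 2/6 --
  RT 108: heading 297 -> 189
  BK 19: (-21.982,28.403) -> (-3.216,31.375) [heading=189, move]
  BK 14: (-3.216,31.375) -> (10.612,33.566) [heading=189, move]
  PU: pen up
  -- iteration 3/6 --
  RT 108: heading 189 -> 81
  BK 19: (10.612,33.566) -> (7.64,14.799) [heading=81, move]
  BK 14: (7.64,14.799) -> (5.45,0.972) [heading=81, move]
  PU: pen up
  -- iteration 4/6 --
  RT 108: heading 81 -> 333
  BK 19: (5.45,0.972) -> (-11.479,9.598) [heading=333, move]
  BK 14: (-11.479,9.598) -> (-23.954,15.954) [heading=333, move]
  PU: pen up
  -- iteration 5/6 --
  RT 108: heading 333 -> 225
  BK 19: (-23.954,15.954) -> (-10.518,29.389) [heading=225, move]
  BK 14: (-10.518,29.389) -> (-0.619,39.288) [heading=225, move]
  PU: pen up
  -- iteration 6/6 --
  RT 108: heading 225 -> 117
  BK 19: (-0.619,39.288) -> (8.007,22.359) [heading=117, move]
  BK 14: (8.007,22.359) -> (14.363,9.885) [heading=117, move]
  PU: pen up
]
FD 2: (14.363,9.885) -> (13.455,11.667) [heading=117, move]
Final: pos=(13.455,11.667), heading=117, 2 segment(s) drawn
Segments drawn: 2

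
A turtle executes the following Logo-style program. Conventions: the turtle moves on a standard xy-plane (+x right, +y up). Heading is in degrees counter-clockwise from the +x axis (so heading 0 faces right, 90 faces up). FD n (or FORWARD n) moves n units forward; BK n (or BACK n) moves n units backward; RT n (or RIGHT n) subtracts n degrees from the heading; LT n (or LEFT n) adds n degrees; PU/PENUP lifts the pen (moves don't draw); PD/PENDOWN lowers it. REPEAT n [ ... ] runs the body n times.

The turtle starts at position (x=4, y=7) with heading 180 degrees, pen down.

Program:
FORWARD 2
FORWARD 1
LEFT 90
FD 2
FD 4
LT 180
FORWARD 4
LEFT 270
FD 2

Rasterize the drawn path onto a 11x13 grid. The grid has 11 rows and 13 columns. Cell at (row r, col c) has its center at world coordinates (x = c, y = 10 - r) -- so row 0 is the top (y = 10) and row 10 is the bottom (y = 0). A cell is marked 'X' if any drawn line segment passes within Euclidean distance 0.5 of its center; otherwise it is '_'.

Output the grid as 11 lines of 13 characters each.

Answer: _____________
_____________
_____________
_XXXX________
_X___________
_XXX_________
_X___________
_X___________
_X___________
_X___________
_____________

Derivation:
Segment 0: (4,7) -> (2,7)
Segment 1: (2,7) -> (1,7)
Segment 2: (1,7) -> (1,5)
Segment 3: (1,5) -> (1,1)
Segment 4: (1,1) -> (1,5)
Segment 5: (1,5) -> (3,5)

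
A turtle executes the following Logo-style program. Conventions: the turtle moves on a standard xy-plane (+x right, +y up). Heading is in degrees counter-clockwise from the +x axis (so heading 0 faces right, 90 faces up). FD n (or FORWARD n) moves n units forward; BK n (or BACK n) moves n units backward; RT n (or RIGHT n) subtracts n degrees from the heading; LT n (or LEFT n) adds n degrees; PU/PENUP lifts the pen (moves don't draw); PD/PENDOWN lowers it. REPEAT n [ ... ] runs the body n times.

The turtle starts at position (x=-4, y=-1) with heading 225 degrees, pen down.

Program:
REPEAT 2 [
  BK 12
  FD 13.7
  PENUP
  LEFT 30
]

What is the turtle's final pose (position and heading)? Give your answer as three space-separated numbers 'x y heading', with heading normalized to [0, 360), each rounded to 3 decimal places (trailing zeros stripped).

Answer: -5.642 -3.844 285

Derivation:
Executing turtle program step by step:
Start: pos=(-4,-1), heading=225, pen down
REPEAT 2 [
  -- iteration 1/2 --
  BK 12: (-4,-1) -> (4.485,7.485) [heading=225, draw]
  FD 13.7: (4.485,7.485) -> (-5.202,-2.202) [heading=225, draw]
  PU: pen up
  LT 30: heading 225 -> 255
  -- iteration 2/2 --
  BK 12: (-5.202,-2.202) -> (-2.096,9.389) [heading=255, move]
  FD 13.7: (-2.096,9.389) -> (-5.642,-3.844) [heading=255, move]
  PU: pen up
  LT 30: heading 255 -> 285
]
Final: pos=(-5.642,-3.844), heading=285, 2 segment(s) drawn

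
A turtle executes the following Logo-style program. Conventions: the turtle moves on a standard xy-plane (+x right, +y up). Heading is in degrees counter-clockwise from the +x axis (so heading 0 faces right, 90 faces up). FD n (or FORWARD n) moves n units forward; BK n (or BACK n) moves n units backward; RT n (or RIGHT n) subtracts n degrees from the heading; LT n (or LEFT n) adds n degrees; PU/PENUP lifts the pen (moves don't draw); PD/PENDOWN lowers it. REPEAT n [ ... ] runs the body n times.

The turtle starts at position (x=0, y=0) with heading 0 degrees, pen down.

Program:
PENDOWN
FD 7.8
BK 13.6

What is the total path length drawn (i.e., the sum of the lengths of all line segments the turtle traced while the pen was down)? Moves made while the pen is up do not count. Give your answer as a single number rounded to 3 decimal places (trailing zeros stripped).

Executing turtle program step by step:
Start: pos=(0,0), heading=0, pen down
PD: pen down
FD 7.8: (0,0) -> (7.8,0) [heading=0, draw]
BK 13.6: (7.8,0) -> (-5.8,0) [heading=0, draw]
Final: pos=(-5.8,0), heading=0, 2 segment(s) drawn

Segment lengths:
  seg 1: (0,0) -> (7.8,0), length = 7.8
  seg 2: (7.8,0) -> (-5.8,0), length = 13.6
Total = 21.4

Answer: 21.4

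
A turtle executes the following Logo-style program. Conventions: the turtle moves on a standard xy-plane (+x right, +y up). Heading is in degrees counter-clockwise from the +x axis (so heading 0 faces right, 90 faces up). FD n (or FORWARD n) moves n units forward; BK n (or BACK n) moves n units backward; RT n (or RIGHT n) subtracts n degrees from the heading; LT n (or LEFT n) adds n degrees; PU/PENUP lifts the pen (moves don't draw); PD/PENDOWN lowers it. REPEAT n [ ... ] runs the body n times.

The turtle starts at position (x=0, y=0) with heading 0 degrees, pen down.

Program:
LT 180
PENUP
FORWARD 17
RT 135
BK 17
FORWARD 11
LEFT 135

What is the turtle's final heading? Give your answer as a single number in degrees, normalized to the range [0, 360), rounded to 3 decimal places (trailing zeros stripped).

Executing turtle program step by step:
Start: pos=(0,0), heading=0, pen down
LT 180: heading 0 -> 180
PU: pen up
FD 17: (0,0) -> (-17,0) [heading=180, move]
RT 135: heading 180 -> 45
BK 17: (-17,0) -> (-29.021,-12.021) [heading=45, move]
FD 11: (-29.021,-12.021) -> (-21.243,-4.243) [heading=45, move]
LT 135: heading 45 -> 180
Final: pos=(-21.243,-4.243), heading=180, 0 segment(s) drawn

Answer: 180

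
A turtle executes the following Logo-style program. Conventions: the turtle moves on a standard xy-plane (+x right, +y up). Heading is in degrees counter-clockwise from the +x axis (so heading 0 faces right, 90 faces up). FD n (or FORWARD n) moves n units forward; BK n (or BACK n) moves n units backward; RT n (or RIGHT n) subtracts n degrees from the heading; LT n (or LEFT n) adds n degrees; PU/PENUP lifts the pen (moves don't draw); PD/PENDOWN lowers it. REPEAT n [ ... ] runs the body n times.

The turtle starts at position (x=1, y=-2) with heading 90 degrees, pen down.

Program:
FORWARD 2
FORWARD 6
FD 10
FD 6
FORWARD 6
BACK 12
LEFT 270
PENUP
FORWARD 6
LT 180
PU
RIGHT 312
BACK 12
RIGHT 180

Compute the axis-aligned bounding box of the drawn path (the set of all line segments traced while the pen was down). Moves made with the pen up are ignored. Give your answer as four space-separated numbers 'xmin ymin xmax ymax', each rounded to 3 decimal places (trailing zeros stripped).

Executing turtle program step by step:
Start: pos=(1,-2), heading=90, pen down
FD 2: (1,-2) -> (1,0) [heading=90, draw]
FD 6: (1,0) -> (1,6) [heading=90, draw]
FD 10: (1,6) -> (1,16) [heading=90, draw]
FD 6: (1,16) -> (1,22) [heading=90, draw]
FD 6: (1,22) -> (1,28) [heading=90, draw]
BK 12: (1,28) -> (1,16) [heading=90, draw]
LT 270: heading 90 -> 0
PU: pen up
FD 6: (1,16) -> (7,16) [heading=0, move]
LT 180: heading 0 -> 180
PU: pen up
RT 312: heading 180 -> 228
BK 12: (7,16) -> (15.03,24.918) [heading=228, move]
RT 180: heading 228 -> 48
Final: pos=(15.03,24.918), heading=48, 6 segment(s) drawn

Segment endpoints: x in {1, 1, 1, 1, 1, 1, 1}, y in {-2, 0, 6, 16, 22, 28}
xmin=1, ymin=-2, xmax=1, ymax=28

Answer: 1 -2 1 28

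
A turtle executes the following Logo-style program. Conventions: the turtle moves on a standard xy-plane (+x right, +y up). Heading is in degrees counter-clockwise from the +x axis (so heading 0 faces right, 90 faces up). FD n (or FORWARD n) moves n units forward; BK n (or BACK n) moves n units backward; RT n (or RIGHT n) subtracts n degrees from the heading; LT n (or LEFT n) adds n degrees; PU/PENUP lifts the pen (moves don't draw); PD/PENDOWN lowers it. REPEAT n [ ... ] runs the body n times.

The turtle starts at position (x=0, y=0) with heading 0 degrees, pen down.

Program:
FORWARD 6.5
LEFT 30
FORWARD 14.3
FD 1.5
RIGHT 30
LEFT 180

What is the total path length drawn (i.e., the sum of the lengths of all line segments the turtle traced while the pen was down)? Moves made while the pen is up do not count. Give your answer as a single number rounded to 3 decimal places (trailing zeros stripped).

Executing turtle program step by step:
Start: pos=(0,0), heading=0, pen down
FD 6.5: (0,0) -> (6.5,0) [heading=0, draw]
LT 30: heading 0 -> 30
FD 14.3: (6.5,0) -> (18.884,7.15) [heading=30, draw]
FD 1.5: (18.884,7.15) -> (20.183,7.9) [heading=30, draw]
RT 30: heading 30 -> 0
LT 180: heading 0 -> 180
Final: pos=(20.183,7.9), heading=180, 3 segment(s) drawn

Segment lengths:
  seg 1: (0,0) -> (6.5,0), length = 6.5
  seg 2: (6.5,0) -> (18.884,7.15), length = 14.3
  seg 3: (18.884,7.15) -> (20.183,7.9), length = 1.5
Total = 22.3

Answer: 22.3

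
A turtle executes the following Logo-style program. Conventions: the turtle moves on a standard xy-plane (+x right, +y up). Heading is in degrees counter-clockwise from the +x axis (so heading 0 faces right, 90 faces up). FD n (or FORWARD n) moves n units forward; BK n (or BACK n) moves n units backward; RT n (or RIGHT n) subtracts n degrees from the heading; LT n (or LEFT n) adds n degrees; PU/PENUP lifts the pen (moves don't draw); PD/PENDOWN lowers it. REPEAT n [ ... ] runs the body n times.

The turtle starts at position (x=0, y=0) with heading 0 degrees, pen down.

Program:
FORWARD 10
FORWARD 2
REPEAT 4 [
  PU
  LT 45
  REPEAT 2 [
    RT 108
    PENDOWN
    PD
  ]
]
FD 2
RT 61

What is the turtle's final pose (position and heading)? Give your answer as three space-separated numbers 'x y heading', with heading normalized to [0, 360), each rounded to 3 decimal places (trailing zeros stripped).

Answer: 13.618 1.176 335

Derivation:
Executing turtle program step by step:
Start: pos=(0,0), heading=0, pen down
FD 10: (0,0) -> (10,0) [heading=0, draw]
FD 2: (10,0) -> (12,0) [heading=0, draw]
REPEAT 4 [
  -- iteration 1/4 --
  PU: pen up
  LT 45: heading 0 -> 45
  REPEAT 2 [
    -- iteration 1/2 --
    RT 108: heading 45 -> 297
    PD: pen down
    PD: pen down
    -- iteration 2/2 --
    RT 108: heading 297 -> 189
    PD: pen down
    PD: pen down
  ]
  -- iteration 2/4 --
  PU: pen up
  LT 45: heading 189 -> 234
  REPEAT 2 [
    -- iteration 1/2 --
    RT 108: heading 234 -> 126
    PD: pen down
    PD: pen down
    -- iteration 2/2 --
    RT 108: heading 126 -> 18
    PD: pen down
    PD: pen down
  ]
  -- iteration 3/4 --
  PU: pen up
  LT 45: heading 18 -> 63
  REPEAT 2 [
    -- iteration 1/2 --
    RT 108: heading 63 -> 315
    PD: pen down
    PD: pen down
    -- iteration 2/2 --
    RT 108: heading 315 -> 207
    PD: pen down
    PD: pen down
  ]
  -- iteration 4/4 --
  PU: pen up
  LT 45: heading 207 -> 252
  REPEAT 2 [
    -- iteration 1/2 --
    RT 108: heading 252 -> 144
    PD: pen down
    PD: pen down
    -- iteration 2/2 --
    RT 108: heading 144 -> 36
    PD: pen down
    PD: pen down
  ]
]
FD 2: (12,0) -> (13.618,1.176) [heading=36, draw]
RT 61: heading 36 -> 335
Final: pos=(13.618,1.176), heading=335, 3 segment(s) drawn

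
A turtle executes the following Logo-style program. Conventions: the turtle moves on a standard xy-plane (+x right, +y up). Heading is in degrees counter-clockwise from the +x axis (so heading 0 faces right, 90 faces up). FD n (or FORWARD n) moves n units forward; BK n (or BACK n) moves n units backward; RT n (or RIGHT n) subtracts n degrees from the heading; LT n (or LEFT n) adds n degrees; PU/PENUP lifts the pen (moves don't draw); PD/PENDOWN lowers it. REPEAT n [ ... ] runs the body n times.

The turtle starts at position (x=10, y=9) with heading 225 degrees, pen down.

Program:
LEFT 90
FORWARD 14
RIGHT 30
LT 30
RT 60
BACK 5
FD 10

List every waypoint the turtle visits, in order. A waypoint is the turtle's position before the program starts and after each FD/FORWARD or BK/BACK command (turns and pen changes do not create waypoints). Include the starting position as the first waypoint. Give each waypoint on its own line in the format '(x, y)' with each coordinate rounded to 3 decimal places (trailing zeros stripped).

Executing turtle program step by step:
Start: pos=(10,9), heading=225, pen down
LT 90: heading 225 -> 315
FD 14: (10,9) -> (19.899,-0.899) [heading=315, draw]
RT 30: heading 315 -> 285
LT 30: heading 285 -> 315
RT 60: heading 315 -> 255
BK 5: (19.899,-0.899) -> (21.194,3.93) [heading=255, draw]
FD 10: (21.194,3.93) -> (18.605,-5.729) [heading=255, draw]
Final: pos=(18.605,-5.729), heading=255, 3 segment(s) drawn
Waypoints (4 total):
(10, 9)
(19.899, -0.899)
(21.194, 3.93)
(18.605, -5.729)

Answer: (10, 9)
(19.899, -0.899)
(21.194, 3.93)
(18.605, -5.729)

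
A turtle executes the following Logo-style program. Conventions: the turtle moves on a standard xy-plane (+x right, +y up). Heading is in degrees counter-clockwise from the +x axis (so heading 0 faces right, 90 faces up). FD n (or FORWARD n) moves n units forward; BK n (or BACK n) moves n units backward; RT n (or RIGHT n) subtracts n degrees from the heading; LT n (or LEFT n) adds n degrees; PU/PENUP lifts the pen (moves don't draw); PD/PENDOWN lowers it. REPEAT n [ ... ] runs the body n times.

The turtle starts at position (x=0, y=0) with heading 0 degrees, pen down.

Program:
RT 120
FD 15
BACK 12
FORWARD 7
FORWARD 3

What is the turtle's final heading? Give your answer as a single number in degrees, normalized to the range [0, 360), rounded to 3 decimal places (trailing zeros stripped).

Answer: 240

Derivation:
Executing turtle program step by step:
Start: pos=(0,0), heading=0, pen down
RT 120: heading 0 -> 240
FD 15: (0,0) -> (-7.5,-12.99) [heading=240, draw]
BK 12: (-7.5,-12.99) -> (-1.5,-2.598) [heading=240, draw]
FD 7: (-1.5,-2.598) -> (-5,-8.66) [heading=240, draw]
FD 3: (-5,-8.66) -> (-6.5,-11.258) [heading=240, draw]
Final: pos=(-6.5,-11.258), heading=240, 4 segment(s) drawn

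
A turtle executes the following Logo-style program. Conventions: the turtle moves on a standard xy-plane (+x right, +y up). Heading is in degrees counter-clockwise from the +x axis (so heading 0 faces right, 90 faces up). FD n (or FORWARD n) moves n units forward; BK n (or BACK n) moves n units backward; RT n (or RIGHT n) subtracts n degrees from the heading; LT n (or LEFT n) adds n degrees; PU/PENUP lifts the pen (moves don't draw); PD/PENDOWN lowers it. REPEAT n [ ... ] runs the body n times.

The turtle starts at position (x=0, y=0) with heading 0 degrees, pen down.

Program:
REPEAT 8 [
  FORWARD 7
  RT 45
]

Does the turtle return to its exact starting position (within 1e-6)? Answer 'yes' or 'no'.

Executing turtle program step by step:
Start: pos=(0,0), heading=0, pen down
REPEAT 8 [
  -- iteration 1/8 --
  FD 7: (0,0) -> (7,0) [heading=0, draw]
  RT 45: heading 0 -> 315
  -- iteration 2/8 --
  FD 7: (7,0) -> (11.95,-4.95) [heading=315, draw]
  RT 45: heading 315 -> 270
  -- iteration 3/8 --
  FD 7: (11.95,-4.95) -> (11.95,-11.95) [heading=270, draw]
  RT 45: heading 270 -> 225
  -- iteration 4/8 --
  FD 7: (11.95,-11.95) -> (7,-16.899) [heading=225, draw]
  RT 45: heading 225 -> 180
  -- iteration 5/8 --
  FD 7: (7,-16.899) -> (0,-16.899) [heading=180, draw]
  RT 45: heading 180 -> 135
  -- iteration 6/8 --
  FD 7: (0,-16.899) -> (-4.95,-11.95) [heading=135, draw]
  RT 45: heading 135 -> 90
  -- iteration 7/8 --
  FD 7: (-4.95,-11.95) -> (-4.95,-4.95) [heading=90, draw]
  RT 45: heading 90 -> 45
  -- iteration 8/8 --
  FD 7: (-4.95,-4.95) -> (0,0) [heading=45, draw]
  RT 45: heading 45 -> 0
]
Final: pos=(0,0), heading=0, 8 segment(s) drawn

Start position: (0, 0)
Final position: (0, 0)
Distance = 0; < 1e-6 -> CLOSED

Answer: yes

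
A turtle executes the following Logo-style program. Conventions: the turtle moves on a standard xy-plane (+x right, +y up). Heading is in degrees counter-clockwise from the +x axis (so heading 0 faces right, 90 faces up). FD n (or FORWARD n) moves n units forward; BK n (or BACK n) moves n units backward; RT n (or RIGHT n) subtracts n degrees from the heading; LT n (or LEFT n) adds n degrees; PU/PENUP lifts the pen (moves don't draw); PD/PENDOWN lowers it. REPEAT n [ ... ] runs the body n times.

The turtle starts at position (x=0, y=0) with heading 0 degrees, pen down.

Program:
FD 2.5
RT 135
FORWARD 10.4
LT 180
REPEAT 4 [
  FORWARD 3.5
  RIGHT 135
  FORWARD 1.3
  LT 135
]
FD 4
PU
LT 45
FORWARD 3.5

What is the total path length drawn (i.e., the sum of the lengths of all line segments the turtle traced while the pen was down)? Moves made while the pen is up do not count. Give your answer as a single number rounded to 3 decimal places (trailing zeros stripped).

Executing turtle program step by step:
Start: pos=(0,0), heading=0, pen down
FD 2.5: (0,0) -> (2.5,0) [heading=0, draw]
RT 135: heading 0 -> 225
FD 10.4: (2.5,0) -> (-4.854,-7.354) [heading=225, draw]
LT 180: heading 225 -> 45
REPEAT 4 [
  -- iteration 1/4 --
  FD 3.5: (-4.854,-7.354) -> (-2.379,-4.879) [heading=45, draw]
  RT 135: heading 45 -> 270
  FD 1.3: (-2.379,-4.879) -> (-2.379,-6.179) [heading=270, draw]
  LT 135: heading 270 -> 45
  -- iteration 2/4 --
  FD 3.5: (-2.379,-6.179) -> (0.096,-3.704) [heading=45, draw]
  RT 135: heading 45 -> 270
  FD 1.3: (0.096,-3.704) -> (0.096,-5.004) [heading=270, draw]
  LT 135: heading 270 -> 45
  -- iteration 3/4 --
  FD 3.5: (0.096,-5.004) -> (2.571,-2.529) [heading=45, draw]
  RT 135: heading 45 -> 270
  FD 1.3: (2.571,-2.529) -> (2.571,-3.829) [heading=270, draw]
  LT 135: heading 270 -> 45
  -- iteration 4/4 --
  FD 3.5: (2.571,-3.829) -> (5.046,-1.354) [heading=45, draw]
  RT 135: heading 45 -> 270
  FD 1.3: (5.046,-1.354) -> (5.046,-2.654) [heading=270, draw]
  LT 135: heading 270 -> 45
]
FD 4: (5.046,-2.654) -> (7.874,0.174) [heading=45, draw]
PU: pen up
LT 45: heading 45 -> 90
FD 3.5: (7.874,0.174) -> (7.874,3.674) [heading=90, move]
Final: pos=(7.874,3.674), heading=90, 11 segment(s) drawn

Segment lengths:
  seg 1: (0,0) -> (2.5,0), length = 2.5
  seg 2: (2.5,0) -> (-4.854,-7.354), length = 10.4
  seg 3: (-4.854,-7.354) -> (-2.379,-4.879), length = 3.5
  seg 4: (-2.379,-4.879) -> (-2.379,-6.179), length = 1.3
  seg 5: (-2.379,-6.179) -> (0.096,-3.704), length = 3.5
  seg 6: (0.096,-3.704) -> (0.096,-5.004), length = 1.3
  seg 7: (0.096,-5.004) -> (2.571,-2.529), length = 3.5
  seg 8: (2.571,-2.529) -> (2.571,-3.829), length = 1.3
  seg 9: (2.571,-3.829) -> (5.046,-1.354), length = 3.5
  seg 10: (5.046,-1.354) -> (5.046,-2.654), length = 1.3
  seg 11: (5.046,-2.654) -> (7.874,0.174), length = 4
Total = 36.1

Answer: 36.1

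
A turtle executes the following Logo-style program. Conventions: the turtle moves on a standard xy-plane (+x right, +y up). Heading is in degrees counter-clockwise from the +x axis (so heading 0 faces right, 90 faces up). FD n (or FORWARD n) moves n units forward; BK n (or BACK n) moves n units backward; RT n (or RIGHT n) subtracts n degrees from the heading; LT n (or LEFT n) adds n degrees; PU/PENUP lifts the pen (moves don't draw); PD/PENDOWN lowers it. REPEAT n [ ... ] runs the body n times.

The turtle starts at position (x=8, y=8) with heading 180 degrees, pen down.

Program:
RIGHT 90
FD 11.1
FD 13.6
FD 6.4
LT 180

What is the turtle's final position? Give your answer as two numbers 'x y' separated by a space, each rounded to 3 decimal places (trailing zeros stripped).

Answer: 8 39.1

Derivation:
Executing turtle program step by step:
Start: pos=(8,8), heading=180, pen down
RT 90: heading 180 -> 90
FD 11.1: (8,8) -> (8,19.1) [heading=90, draw]
FD 13.6: (8,19.1) -> (8,32.7) [heading=90, draw]
FD 6.4: (8,32.7) -> (8,39.1) [heading=90, draw]
LT 180: heading 90 -> 270
Final: pos=(8,39.1), heading=270, 3 segment(s) drawn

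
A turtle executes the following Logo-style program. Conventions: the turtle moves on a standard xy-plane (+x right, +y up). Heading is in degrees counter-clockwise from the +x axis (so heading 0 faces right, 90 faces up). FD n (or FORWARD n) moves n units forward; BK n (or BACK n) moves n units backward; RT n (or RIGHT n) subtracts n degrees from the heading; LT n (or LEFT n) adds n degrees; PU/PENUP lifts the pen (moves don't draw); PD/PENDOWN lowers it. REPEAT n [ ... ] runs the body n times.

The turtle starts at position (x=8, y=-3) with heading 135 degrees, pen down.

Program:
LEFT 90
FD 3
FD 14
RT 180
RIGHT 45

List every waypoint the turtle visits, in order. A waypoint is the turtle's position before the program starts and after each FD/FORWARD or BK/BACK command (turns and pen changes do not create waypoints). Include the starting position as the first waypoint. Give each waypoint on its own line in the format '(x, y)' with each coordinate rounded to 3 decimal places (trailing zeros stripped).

Executing turtle program step by step:
Start: pos=(8,-3), heading=135, pen down
LT 90: heading 135 -> 225
FD 3: (8,-3) -> (5.879,-5.121) [heading=225, draw]
FD 14: (5.879,-5.121) -> (-4.021,-15.021) [heading=225, draw]
RT 180: heading 225 -> 45
RT 45: heading 45 -> 0
Final: pos=(-4.021,-15.021), heading=0, 2 segment(s) drawn
Waypoints (3 total):
(8, -3)
(5.879, -5.121)
(-4.021, -15.021)

Answer: (8, -3)
(5.879, -5.121)
(-4.021, -15.021)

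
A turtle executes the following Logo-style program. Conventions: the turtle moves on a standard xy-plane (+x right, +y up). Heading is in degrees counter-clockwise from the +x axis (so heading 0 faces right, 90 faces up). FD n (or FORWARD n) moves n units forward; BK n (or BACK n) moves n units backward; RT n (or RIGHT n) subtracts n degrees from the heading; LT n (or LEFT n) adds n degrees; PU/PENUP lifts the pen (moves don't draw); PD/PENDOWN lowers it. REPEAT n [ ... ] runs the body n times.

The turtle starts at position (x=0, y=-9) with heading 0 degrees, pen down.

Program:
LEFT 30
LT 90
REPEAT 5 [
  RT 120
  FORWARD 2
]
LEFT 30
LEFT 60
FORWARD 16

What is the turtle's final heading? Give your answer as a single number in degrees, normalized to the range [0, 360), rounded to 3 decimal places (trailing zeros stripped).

Answer: 330

Derivation:
Executing turtle program step by step:
Start: pos=(0,-9), heading=0, pen down
LT 30: heading 0 -> 30
LT 90: heading 30 -> 120
REPEAT 5 [
  -- iteration 1/5 --
  RT 120: heading 120 -> 0
  FD 2: (0,-9) -> (2,-9) [heading=0, draw]
  -- iteration 2/5 --
  RT 120: heading 0 -> 240
  FD 2: (2,-9) -> (1,-10.732) [heading=240, draw]
  -- iteration 3/5 --
  RT 120: heading 240 -> 120
  FD 2: (1,-10.732) -> (0,-9) [heading=120, draw]
  -- iteration 4/5 --
  RT 120: heading 120 -> 0
  FD 2: (0,-9) -> (2,-9) [heading=0, draw]
  -- iteration 5/5 --
  RT 120: heading 0 -> 240
  FD 2: (2,-9) -> (1,-10.732) [heading=240, draw]
]
LT 30: heading 240 -> 270
LT 60: heading 270 -> 330
FD 16: (1,-10.732) -> (14.856,-18.732) [heading=330, draw]
Final: pos=(14.856,-18.732), heading=330, 6 segment(s) drawn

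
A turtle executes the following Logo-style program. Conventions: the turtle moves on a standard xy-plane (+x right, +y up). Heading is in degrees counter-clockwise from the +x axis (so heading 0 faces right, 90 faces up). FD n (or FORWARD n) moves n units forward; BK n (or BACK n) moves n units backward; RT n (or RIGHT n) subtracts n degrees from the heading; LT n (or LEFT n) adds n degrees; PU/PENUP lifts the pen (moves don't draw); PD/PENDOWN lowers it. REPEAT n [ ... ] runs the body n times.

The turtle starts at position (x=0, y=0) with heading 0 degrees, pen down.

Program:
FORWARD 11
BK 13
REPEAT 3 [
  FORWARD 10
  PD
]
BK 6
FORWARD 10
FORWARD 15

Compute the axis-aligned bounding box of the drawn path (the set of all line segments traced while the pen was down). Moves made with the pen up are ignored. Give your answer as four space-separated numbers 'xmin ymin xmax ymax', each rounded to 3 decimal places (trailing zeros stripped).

Executing turtle program step by step:
Start: pos=(0,0), heading=0, pen down
FD 11: (0,0) -> (11,0) [heading=0, draw]
BK 13: (11,0) -> (-2,0) [heading=0, draw]
REPEAT 3 [
  -- iteration 1/3 --
  FD 10: (-2,0) -> (8,0) [heading=0, draw]
  PD: pen down
  -- iteration 2/3 --
  FD 10: (8,0) -> (18,0) [heading=0, draw]
  PD: pen down
  -- iteration 3/3 --
  FD 10: (18,0) -> (28,0) [heading=0, draw]
  PD: pen down
]
BK 6: (28,0) -> (22,0) [heading=0, draw]
FD 10: (22,0) -> (32,0) [heading=0, draw]
FD 15: (32,0) -> (47,0) [heading=0, draw]
Final: pos=(47,0), heading=0, 8 segment(s) drawn

Segment endpoints: x in {-2, 0, 8, 11, 18, 22, 28, 32, 47}, y in {0}
xmin=-2, ymin=0, xmax=47, ymax=0

Answer: -2 0 47 0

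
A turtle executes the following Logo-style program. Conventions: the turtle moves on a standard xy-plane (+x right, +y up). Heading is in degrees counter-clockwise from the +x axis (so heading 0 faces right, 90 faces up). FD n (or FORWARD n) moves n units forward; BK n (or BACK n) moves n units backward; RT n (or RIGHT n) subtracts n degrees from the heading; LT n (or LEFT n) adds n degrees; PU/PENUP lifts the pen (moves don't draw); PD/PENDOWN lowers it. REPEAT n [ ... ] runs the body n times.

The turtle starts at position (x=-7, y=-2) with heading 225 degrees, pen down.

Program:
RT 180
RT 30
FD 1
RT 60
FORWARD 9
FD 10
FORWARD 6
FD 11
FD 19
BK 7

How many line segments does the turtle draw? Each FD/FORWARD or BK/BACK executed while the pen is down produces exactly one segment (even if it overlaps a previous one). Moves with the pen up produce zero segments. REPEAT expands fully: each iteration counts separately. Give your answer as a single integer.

Answer: 7

Derivation:
Executing turtle program step by step:
Start: pos=(-7,-2), heading=225, pen down
RT 180: heading 225 -> 45
RT 30: heading 45 -> 15
FD 1: (-7,-2) -> (-6.034,-1.741) [heading=15, draw]
RT 60: heading 15 -> 315
FD 9: (-6.034,-1.741) -> (0.33,-8.105) [heading=315, draw]
FD 10: (0.33,-8.105) -> (7.401,-15.176) [heading=315, draw]
FD 6: (7.401,-15.176) -> (11.644,-19.419) [heading=315, draw]
FD 11: (11.644,-19.419) -> (19.422,-27.197) [heading=315, draw]
FD 19: (19.422,-27.197) -> (32.857,-40.632) [heading=315, draw]
BK 7: (32.857,-40.632) -> (27.907,-35.682) [heading=315, draw]
Final: pos=(27.907,-35.682), heading=315, 7 segment(s) drawn
Segments drawn: 7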